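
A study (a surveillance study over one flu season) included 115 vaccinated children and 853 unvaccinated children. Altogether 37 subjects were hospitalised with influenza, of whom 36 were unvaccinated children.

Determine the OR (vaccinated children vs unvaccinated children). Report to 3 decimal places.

vaccinated children with the outcome: 37 − 36 = 1
vaccinated children without the outcome: 115 − 1 = 114
unvaccinated children without the outcome: 853 − 36 = 817
OR = (1 × 817) / (114 × 36) = 817/4104 ≈ 0.199

0.199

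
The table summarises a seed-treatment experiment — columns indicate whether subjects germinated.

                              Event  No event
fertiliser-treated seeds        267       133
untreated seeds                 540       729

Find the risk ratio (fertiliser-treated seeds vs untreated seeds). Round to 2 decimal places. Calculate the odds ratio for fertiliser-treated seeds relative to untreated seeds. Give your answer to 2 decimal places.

RR = 1.57; OR = 2.71

risk, fertiliser-treated seeds = 267/400 = 0.6675
risk, untreated seeds = 540/1269 = 0.4255
RR = 0.6675 / 0.4255 = 1.57
odds, fertiliser-treated seeds = 267/133 = 2.0075
odds, untreated seeds = 540/729 = 0.7407
OR = 2.0075 / 0.7407 = 2.71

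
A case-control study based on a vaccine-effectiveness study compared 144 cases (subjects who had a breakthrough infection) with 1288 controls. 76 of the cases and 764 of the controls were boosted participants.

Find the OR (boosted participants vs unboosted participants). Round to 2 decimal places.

odds, boosted participants = 76/764 = 0.0995
odds, unboosted participants = 68/524 = 0.1298
OR = 0.0995 / 0.1298 = 0.77

OR ≈ 0.77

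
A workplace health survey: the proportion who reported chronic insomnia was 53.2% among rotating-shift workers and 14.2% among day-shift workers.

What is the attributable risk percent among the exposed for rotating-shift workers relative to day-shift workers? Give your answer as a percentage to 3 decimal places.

AR% = (0.5320 − 0.1420) / 0.5320 = 0.7331 → 73.308%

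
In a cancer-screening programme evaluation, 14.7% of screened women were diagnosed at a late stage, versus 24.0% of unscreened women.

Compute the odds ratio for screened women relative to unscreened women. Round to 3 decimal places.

OR: 0.546

odds, screened women = 0.1470/0.8530 = 0.1723
odds, unscreened women = 0.2400/0.7600 = 0.3158
OR = 0.1723 / 0.3158 = 0.546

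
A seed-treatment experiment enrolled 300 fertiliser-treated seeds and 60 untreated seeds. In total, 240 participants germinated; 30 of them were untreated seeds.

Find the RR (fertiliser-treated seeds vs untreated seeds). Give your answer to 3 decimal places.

RR: 1.400

fertiliser-treated seeds with the outcome: 240 − 30 = 210
fertiliser-treated seeds without the outcome: 300 − 210 = 90
untreated seeds without the outcome: 60 − 30 = 30
risk, fertiliser-treated seeds = 210/300 = 0.7000
risk, untreated seeds = 30/60 = 0.5000
RR = 0.7000 / 0.5000 = 1.400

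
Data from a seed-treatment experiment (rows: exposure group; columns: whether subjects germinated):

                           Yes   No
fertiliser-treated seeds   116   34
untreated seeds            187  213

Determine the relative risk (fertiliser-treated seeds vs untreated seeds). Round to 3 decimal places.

risk, fertiliser-treated seeds = 116/150 = 0.7733
risk, untreated seeds = 187/400 = 0.4675
RR = 0.7733 / 0.4675 = 1.654

RR = 1.654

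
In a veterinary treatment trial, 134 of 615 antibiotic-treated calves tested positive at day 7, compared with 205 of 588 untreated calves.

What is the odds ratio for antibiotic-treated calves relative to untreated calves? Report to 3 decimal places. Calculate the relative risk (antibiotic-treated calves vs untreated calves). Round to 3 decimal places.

OR = (134 × 383) / (481 × 205) = 51322/98605 ≈ 0.520
risk, antibiotic-treated calves = 134/615 = 0.2179
risk, untreated calves = 205/588 = 0.3486
RR = 0.2179 / 0.3486 = 0.625

OR = 0.520; RR = 0.625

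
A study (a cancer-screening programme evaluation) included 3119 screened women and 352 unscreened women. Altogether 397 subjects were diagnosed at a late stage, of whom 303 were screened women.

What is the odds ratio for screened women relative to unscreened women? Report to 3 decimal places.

screened women without the outcome: 3119 − 303 = 2816
unscreened women with the outcome: 397 − 303 = 94
unscreened women without the outcome: 352 − 94 = 258
odds, screened women = 303/2816 = 0.1076
odds, unscreened women = 94/258 = 0.3643
OR = 0.1076 / 0.3643 = 0.295

0.295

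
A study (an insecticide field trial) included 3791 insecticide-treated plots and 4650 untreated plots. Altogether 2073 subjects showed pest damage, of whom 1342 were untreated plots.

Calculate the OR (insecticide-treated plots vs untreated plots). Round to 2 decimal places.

OR = 0.59

insecticide-treated plots with the outcome: 2073 − 1342 = 731
insecticide-treated plots without the outcome: 3791 − 731 = 3060
untreated plots without the outcome: 4650 − 1342 = 3308
odds, insecticide-treated plots = 731/3060 = 0.2389
odds, untreated plots = 1342/3308 = 0.4057
OR = 0.2389 / 0.4057 = 0.59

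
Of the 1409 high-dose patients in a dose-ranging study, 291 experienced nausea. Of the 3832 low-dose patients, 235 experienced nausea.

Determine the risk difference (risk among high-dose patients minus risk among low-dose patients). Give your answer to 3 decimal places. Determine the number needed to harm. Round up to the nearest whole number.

risk, high-dose patients = 291/1409 = 0.2065
risk, low-dose patients = 235/3832 = 0.0613
risk difference = 0.2065 − 0.0613 = 0.145
absolute risk difference = 0.145204
1 / 0.145204 = 6.887 → round up → 7

RD = 0.145; NNH = 7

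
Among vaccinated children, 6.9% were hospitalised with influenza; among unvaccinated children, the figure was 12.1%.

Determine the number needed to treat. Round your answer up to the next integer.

absolute risk difference = 0.052000
1 / 0.052000 = 19.231 → round up → 20

NNT ≈ 20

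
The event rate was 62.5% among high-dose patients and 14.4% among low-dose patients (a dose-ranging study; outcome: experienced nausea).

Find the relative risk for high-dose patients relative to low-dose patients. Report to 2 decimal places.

RR = 0.6250 / 0.1440 = 4.34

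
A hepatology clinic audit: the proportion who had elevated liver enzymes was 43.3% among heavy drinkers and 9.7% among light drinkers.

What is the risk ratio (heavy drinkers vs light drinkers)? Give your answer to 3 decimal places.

RR = 0.4330 / 0.0970 = 4.464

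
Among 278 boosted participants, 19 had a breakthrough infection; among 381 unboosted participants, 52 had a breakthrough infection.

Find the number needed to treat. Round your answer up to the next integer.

NNT ≈ 15

risk, boosted participants = 19/278 = 0.068345
risk, unboosted participants = 52/381 = 0.136483
absolute risk difference = 0.068138
1 / 0.068138 = 14.676 → round up → 15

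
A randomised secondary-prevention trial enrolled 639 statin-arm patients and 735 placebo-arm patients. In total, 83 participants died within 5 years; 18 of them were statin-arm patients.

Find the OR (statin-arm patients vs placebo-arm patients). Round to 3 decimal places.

0.299

statin-arm patients without the outcome: 639 − 18 = 621
placebo-arm patients with the outcome: 83 − 18 = 65
placebo-arm patients without the outcome: 735 − 65 = 670
odds, statin-arm patients = 18/621 = 0.02899
odds, placebo-arm patients = 65/670 = 0.09701
OR = 0.02899 / 0.09701 = 0.299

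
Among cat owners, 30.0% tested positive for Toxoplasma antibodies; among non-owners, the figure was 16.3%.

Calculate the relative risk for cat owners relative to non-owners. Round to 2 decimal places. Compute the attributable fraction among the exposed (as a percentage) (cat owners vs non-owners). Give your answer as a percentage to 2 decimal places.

RR = 0.3000 / 0.1630 = 1.84
AR% = (0.3000 − 0.1630) / 0.3000 = 0.4567 → 45.67%

RR = 1.84; AR% = 45.67%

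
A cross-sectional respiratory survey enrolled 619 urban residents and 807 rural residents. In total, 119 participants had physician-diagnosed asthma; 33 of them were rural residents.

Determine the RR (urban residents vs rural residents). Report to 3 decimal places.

3.398

urban residents with the outcome: 119 − 33 = 86
urban residents without the outcome: 619 − 86 = 533
rural residents without the outcome: 807 − 33 = 774
risk, urban residents = 86/619 = 0.13893
risk, rural residents = 33/807 = 0.04089
RR = 0.13893 / 0.04089 = 3.398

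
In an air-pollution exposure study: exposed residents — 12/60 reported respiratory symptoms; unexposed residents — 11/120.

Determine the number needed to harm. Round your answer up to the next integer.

risk, exposed residents = 12/60 = 0.200000
risk, unexposed residents = 11/120 = 0.091667
absolute risk difference = 0.108333
1 / 0.108333 = 9.231 → round up → 10

NNH ≈ 10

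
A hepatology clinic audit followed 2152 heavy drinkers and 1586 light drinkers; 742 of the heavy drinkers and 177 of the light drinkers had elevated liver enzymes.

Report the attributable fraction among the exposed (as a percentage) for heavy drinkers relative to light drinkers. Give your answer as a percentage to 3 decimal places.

67.633%

risk, heavy drinkers = 742/2152 = 0.3448
risk, light drinkers = 177/1586 = 0.1116
AR% = (0.3448 − 0.1116) / 0.3448 = 0.6763 → 67.633%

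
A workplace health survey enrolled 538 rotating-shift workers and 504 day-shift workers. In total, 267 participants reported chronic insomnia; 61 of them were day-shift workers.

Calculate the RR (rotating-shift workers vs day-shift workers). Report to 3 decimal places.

RR ≈ 3.164

rotating-shift workers with the outcome: 267 − 61 = 206
rotating-shift workers without the outcome: 538 − 206 = 332
day-shift workers without the outcome: 504 − 61 = 443
risk, rotating-shift workers = 206/538 = 0.3829
risk, day-shift workers = 61/504 = 0.1210
RR = 0.3829 / 0.1210 = 3.164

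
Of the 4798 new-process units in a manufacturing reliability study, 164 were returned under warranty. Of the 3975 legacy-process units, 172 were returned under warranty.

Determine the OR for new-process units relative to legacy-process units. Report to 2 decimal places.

OR = (164 × 3803) / (4634 × 172) = 623692/797048 ≈ 0.78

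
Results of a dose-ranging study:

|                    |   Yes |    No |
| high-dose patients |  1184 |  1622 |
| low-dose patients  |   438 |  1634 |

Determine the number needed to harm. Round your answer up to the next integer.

risk, high-dose patients = 1184/2806 = 0.421953
risk, low-dose patients = 438/2072 = 0.211390
absolute risk difference = 0.210563
1 / 0.210563 = 4.749 → round up → 5

NNH: 5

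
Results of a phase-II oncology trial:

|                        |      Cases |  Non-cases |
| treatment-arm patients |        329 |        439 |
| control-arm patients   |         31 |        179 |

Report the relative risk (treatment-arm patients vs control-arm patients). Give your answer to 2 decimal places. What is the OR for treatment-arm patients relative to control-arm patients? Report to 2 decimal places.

RR = 2.90; OR = 4.33

risk, treatment-arm patients = 329/768 = 0.4284
risk, control-arm patients = 31/210 = 0.1476
RR = 0.4284 / 0.1476 = 2.90
OR = (329 × 179) / (439 × 31) = 58891/13609 ≈ 4.33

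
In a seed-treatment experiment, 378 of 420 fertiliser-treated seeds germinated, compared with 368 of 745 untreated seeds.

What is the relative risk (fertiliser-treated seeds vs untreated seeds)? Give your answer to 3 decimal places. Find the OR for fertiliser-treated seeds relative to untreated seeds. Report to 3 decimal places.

RR = 1.822; OR = 9.220

risk, fertiliser-treated seeds = 378/420 = 0.9000
risk, untreated seeds = 368/745 = 0.4940
RR = 0.9000 / 0.4940 = 1.822
OR = (378 × 377) / (42 × 368) = 142506/15456 ≈ 9.220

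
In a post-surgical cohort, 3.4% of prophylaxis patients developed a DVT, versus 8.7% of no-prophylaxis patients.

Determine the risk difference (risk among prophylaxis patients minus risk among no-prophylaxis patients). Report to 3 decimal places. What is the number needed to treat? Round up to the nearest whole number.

RD = -0.053; NNT = 19

risk difference = 0.03400 − 0.08700 = -0.053
absolute risk difference = 0.053000
1 / 0.053000 = 18.868 → round up → 19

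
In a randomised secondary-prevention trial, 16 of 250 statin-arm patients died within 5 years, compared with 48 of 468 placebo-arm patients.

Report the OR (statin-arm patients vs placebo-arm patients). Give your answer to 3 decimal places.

0.598

odds, statin-arm patients = 16/234 = 0.0684
odds, placebo-arm patients = 48/420 = 0.1143
OR = 0.0684 / 0.1143 = 0.598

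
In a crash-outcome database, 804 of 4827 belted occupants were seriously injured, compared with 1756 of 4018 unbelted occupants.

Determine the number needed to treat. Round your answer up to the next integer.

risk, belted occupants = 804/4827 = 0.166563
risk, unbelted occupants = 1756/4018 = 0.437033
absolute risk difference = 0.270470
1 / 0.270470 = 3.697 → round up → 4

NNT: 4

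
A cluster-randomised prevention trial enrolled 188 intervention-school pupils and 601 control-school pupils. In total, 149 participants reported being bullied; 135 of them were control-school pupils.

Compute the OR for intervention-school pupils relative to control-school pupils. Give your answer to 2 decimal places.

0.28

intervention-school pupils with the outcome: 149 − 135 = 14
intervention-school pupils without the outcome: 188 − 14 = 174
control-school pupils without the outcome: 601 − 135 = 466
odds, intervention-school pupils = 14/174 = 0.0805
odds, control-school pupils = 135/466 = 0.2897
OR = 0.0805 / 0.2897 = 0.28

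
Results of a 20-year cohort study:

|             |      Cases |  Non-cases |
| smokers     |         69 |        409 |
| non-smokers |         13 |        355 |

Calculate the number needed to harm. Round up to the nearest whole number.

10

risk, smokers = 69/478 = 0.144351
risk, non-smokers = 13/368 = 0.035326
absolute risk difference = 0.109025
1 / 0.109025 = 9.172 → round up → 10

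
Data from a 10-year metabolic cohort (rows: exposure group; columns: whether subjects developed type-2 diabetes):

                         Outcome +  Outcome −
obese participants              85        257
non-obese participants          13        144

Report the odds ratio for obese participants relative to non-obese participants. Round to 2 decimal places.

OR = (85 × 144) / (257 × 13) = 12240/3341 ≈ 3.66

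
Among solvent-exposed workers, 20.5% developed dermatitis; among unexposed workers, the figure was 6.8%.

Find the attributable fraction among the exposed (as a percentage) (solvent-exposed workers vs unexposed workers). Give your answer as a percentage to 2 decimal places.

AR% = (0.2050 − 0.0680) / 0.2050 = 0.6683 → 66.83%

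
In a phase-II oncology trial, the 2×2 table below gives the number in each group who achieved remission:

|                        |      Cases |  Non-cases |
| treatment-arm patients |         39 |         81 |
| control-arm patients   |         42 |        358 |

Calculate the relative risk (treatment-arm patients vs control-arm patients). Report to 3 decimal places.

RR = 3.095

risk, treatment-arm patients = 39/120 = 0.3250
risk, control-arm patients = 42/400 = 0.1050
RR = 0.3250 / 0.1050 = 3.095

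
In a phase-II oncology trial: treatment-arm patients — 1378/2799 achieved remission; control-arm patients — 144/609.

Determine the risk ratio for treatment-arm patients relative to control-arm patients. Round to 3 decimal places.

RR = 2.082

risk, treatment-arm patients = 1378/2799 = 0.4923
risk, control-arm patients = 144/609 = 0.2365
RR = 0.4923 / 0.2365 = 2.082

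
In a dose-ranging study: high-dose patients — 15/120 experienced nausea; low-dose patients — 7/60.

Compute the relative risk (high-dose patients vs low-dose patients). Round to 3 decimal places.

risk, high-dose patients = 15/120 = 0.1250
risk, low-dose patients = 7/60 = 0.1167
RR = 0.1250 / 0.1167 = 1.071

RR: 1.071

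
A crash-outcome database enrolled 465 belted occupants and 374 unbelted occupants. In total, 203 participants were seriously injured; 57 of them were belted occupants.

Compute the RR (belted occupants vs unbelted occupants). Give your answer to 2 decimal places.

belted occupants without the outcome: 465 − 57 = 408
unbelted occupants with the outcome: 203 − 57 = 146
unbelted occupants without the outcome: 374 − 146 = 228
risk, belted occupants = 57/465 = 0.1226
risk, unbelted occupants = 146/374 = 0.3904
RR = 0.1226 / 0.3904 = 0.31

RR: 0.31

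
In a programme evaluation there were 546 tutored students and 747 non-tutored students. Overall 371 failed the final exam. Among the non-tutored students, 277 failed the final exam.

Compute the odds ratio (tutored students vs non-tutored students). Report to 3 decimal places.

0.353

tutored students with the outcome: 371 − 277 = 94
tutored students without the outcome: 546 − 94 = 452
non-tutored students without the outcome: 747 − 277 = 470
odds, tutored students = 94/452 = 0.2080
odds, non-tutored students = 277/470 = 0.5894
OR = 0.2080 / 0.5894 = 0.353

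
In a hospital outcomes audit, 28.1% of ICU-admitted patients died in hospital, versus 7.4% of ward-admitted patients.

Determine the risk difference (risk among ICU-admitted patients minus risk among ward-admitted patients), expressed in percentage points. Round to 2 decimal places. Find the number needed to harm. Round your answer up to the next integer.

risk difference = 0.2810 − 0.0740 = 0.2070 → 20.70 percentage points
absolute risk difference = 0.207000
1 / 0.207000 = 4.831 → round up → 5

RD = 20.70; NNH = 5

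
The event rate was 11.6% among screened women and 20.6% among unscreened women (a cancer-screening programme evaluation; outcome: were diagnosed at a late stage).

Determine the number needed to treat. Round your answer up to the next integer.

12

absolute risk difference = 0.090000
1 / 0.090000 = 11.111 → round up → 12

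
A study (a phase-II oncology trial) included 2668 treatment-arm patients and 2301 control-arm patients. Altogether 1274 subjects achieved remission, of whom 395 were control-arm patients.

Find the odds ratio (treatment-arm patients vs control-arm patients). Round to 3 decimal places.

2.371

treatment-arm patients with the outcome: 1274 − 395 = 879
treatment-arm patients without the outcome: 2668 − 879 = 1789
control-arm patients without the outcome: 2301 − 395 = 1906
OR = (879 × 1906) / (1789 × 395) = 1675374/706655 ≈ 2.371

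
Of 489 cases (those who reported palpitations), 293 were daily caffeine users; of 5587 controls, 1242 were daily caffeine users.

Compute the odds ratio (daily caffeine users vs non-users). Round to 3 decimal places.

OR = (293 × 4345) / (1242 × 196) = 1273085/243432 ≈ 5.230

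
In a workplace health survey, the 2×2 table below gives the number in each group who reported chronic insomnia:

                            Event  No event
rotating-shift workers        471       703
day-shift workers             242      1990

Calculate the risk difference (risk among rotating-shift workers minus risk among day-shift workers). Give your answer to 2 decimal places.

risk, rotating-shift workers = 471/1174 = 0.4012
risk, day-shift workers = 242/2232 = 0.1084
risk difference = 0.4012 − 0.1084 = 0.29

RD: 0.29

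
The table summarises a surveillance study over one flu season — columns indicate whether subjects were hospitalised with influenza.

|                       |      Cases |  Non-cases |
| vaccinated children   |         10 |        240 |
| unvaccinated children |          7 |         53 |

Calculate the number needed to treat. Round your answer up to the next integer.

14

risk, vaccinated children = 10/250 = 0.040000
risk, unvaccinated children = 7/60 = 0.116667
absolute risk difference = 0.076667
1 / 0.076667 = 13.043 → round up → 14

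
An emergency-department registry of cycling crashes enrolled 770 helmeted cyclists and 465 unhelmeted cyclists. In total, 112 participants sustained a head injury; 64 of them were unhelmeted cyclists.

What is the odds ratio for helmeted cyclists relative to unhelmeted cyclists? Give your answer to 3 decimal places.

helmeted cyclists with the outcome: 112 − 64 = 48
helmeted cyclists without the outcome: 770 − 48 = 722
unhelmeted cyclists without the outcome: 465 − 64 = 401
OR = (48 × 401) / (722 × 64) = 19248/46208 ≈ 0.417

0.417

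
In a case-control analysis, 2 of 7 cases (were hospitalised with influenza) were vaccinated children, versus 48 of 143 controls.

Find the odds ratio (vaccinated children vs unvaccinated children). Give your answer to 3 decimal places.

odds, vaccinated children = 2/48 = 0.04167
odds, unvaccinated children = 5/95 = 0.05263
OR = 0.04167 / 0.05263 = 0.792

0.792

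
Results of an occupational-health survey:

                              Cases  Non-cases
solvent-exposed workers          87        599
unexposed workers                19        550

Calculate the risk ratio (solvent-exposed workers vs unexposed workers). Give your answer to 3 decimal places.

risk, solvent-exposed workers = 87/686 = 0.12682
risk, unexposed workers = 19/569 = 0.03339
RR = 0.12682 / 0.03339 = 3.798

RR = 3.798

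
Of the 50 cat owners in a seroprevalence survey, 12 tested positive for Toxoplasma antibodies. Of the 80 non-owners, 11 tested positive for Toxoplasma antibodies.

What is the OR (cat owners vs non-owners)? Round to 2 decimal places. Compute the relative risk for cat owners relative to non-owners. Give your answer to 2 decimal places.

OR = (12 × 69) / (38 × 11) = 828/418 ≈ 1.98
risk, cat owners = 12/50 = 0.2400
risk, non-owners = 11/80 = 0.1375
RR = 0.2400 / 0.1375 = 1.75

OR = 1.98; RR = 1.75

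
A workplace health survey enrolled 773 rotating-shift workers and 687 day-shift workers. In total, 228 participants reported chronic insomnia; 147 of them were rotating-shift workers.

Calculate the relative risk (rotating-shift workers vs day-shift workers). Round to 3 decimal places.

rotating-shift workers without the outcome: 773 − 147 = 626
day-shift workers with the outcome: 228 − 147 = 81
day-shift workers without the outcome: 687 − 81 = 606
risk, rotating-shift workers = 147/773 = 0.1902
risk, day-shift workers = 81/687 = 0.1179
RR = 0.1902 / 0.1179 = 1.613

RR: 1.613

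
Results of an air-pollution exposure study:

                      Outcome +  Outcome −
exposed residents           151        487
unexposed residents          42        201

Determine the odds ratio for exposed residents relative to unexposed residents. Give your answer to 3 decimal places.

odds, exposed residents = 151/487 = 0.3101
odds, unexposed residents = 42/201 = 0.2090
OR = 0.3101 / 0.2090 = 1.484

OR = 1.484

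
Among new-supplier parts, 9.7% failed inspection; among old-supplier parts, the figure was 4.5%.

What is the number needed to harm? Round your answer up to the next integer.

absolute risk difference = 0.052000
1 / 0.052000 = 19.231 → round up → 20

NNH = 20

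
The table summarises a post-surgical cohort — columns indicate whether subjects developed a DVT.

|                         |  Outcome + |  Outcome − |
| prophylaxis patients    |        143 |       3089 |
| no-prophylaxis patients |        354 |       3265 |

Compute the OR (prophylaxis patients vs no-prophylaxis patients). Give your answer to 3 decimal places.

odds, prophylaxis patients = 143/3089 = 0.04629
odds, no-prophylaxis patients = 354/3265 = 0.10842
OR = 0.04629 / 0.10842 = 0.427

OR ≈ 0.427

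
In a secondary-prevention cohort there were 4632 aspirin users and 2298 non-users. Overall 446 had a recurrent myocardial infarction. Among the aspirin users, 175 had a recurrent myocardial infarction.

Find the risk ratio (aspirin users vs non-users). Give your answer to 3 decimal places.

aspirin users without the outcome: 4632 − 175 = 4457
non-users with the outcome: 446 − 175 = 271
non-users without the outcome: 2298 − 271 = 2027
risk, aspirin users = 175/4632 = 0.03778
risk, non-users = 271/2298 = 0.11793
RR = 0.03778 / 0.11793 = 0.320

0.320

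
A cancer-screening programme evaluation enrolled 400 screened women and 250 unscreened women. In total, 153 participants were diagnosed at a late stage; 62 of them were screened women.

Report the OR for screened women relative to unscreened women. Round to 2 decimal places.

OR ≈ 0.32

screened women without the outcome: 400 − 62 = 338
unscreened women with the outcome: 153 − 62 = 91
unscreened women without the outcome: 250 − 91 = 159
OR = (62 × 159) / (338 × 91) = 9858/30758 ≈ 0.32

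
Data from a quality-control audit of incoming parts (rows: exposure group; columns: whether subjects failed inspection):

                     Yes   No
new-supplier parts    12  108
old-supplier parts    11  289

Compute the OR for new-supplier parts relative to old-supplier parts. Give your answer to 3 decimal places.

2.919

odds, new-supplier parts = 12/108 = 0.11111
odds, old-supplier parts = 11/289 = 0.03806
OR = 0.11111 / 0.03806 = 2.919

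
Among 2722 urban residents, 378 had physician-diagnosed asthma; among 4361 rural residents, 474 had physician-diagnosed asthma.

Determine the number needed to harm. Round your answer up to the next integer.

NNH: 34

risk, urban residents = 378/2722 = 0.138868
risk, rural residents = 474/4361 = 0.108691
absolute risk difference = 0.030178
1 / 0.030178 = 33.137 → round up → 34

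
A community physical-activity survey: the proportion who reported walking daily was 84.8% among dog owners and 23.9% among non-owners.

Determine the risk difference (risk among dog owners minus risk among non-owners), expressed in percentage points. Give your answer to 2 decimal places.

60.90

risk difference = 0.8480 − 0.2390 = 0.6090 → 60.90 percentage points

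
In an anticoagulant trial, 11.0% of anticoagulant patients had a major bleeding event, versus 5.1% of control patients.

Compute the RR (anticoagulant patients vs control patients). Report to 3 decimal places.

RR = 0.1100 / 0.0510 = 2.157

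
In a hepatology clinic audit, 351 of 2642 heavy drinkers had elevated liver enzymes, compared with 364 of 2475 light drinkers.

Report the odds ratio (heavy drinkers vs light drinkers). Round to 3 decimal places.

OR = (351 × 2111) / (2291 × 364) = 740961/833924 ≈ 0.889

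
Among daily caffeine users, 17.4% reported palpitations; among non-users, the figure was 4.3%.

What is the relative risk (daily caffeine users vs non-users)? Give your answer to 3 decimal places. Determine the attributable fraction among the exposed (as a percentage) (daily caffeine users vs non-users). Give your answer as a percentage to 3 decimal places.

RR = 4.047; AR% = 75.287%

RR = 0.17400 / 0.04300 = 4.047
AR% = (0.17400 − 0.04300) / 0.17400 = 0.7529 → 75.287%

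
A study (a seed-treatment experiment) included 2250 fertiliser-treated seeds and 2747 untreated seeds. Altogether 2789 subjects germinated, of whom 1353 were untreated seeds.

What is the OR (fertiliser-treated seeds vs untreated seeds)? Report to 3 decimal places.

1.818

fertiliser-treated seeds with the outcome: 2789 − 1353 = 1436
fertiliser-treated seeds without the outcome: 2250 − 1436 = 814
untreated seeds without the outcome: 2747 − 1353 = 1394
OR = (1436 × 1394) / (814 × 1353) = 2001784/1101342 ≈ 1.818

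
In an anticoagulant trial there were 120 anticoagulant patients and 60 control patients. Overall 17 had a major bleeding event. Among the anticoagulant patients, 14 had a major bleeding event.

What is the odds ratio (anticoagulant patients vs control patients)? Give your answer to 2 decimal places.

OR ≈ 2.51

anticoagulant patients without the outcome: 120 − 14 = 106
control patients with the outcome: 17 − 14 = 3
control patients without the outcome: 60 − 3 = 57
odds, anticoagulant patients = 14/106 = 0.1321
odds, control patients = 3/57 = 0.0526
OR = 0.1321 / 0.0526 = 2.51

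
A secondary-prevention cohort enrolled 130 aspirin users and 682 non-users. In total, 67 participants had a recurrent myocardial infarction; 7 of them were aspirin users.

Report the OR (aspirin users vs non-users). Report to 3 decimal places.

aspirin users without the outcome: 130 − 7 = 123
non-users with the outcome: 67 − 7 = 60
non-users without the outcome: 682 − 60 = 622
OR = (7 × 622) / (123 × 60) = 4354/7380 ≈ 0.590

OR ≈ 0.590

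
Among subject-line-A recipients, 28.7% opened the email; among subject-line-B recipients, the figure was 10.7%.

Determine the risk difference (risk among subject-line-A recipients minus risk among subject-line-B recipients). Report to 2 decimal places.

risk difference = 0.2870 − 0.1070 = 0.18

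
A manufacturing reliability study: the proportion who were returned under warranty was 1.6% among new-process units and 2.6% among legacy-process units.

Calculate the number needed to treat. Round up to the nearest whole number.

absolute risk difference = 0.010000
1 / 0.010000 = 100.000 → round up → 100

100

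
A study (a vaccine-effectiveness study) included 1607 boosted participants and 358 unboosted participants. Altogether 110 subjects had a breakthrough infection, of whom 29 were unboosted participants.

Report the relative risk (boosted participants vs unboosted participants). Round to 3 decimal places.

boosted participants with the outcome: 110 − 29 = 81
boosted participants without the outcome: 1607 − 81 = 1526
unboosted participants without the outcome: 358 − 29 = 329
risk, boosted participants = 81/1607 = 0.0504
risk, unboosted participants = 29/358 = 0.0810
RR = 0.0504 / 0.0810 = 0.622

RR: 0.622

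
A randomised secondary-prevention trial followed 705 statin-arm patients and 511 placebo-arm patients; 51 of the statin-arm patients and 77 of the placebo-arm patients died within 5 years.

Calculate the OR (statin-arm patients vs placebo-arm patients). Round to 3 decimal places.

odds, statin-arm patients = 51/654 = 0.0780
odds, placebo-arm patients = 77/434 = 0.1774
OR = 0.0780 / 0.1774 = 0.440

0.440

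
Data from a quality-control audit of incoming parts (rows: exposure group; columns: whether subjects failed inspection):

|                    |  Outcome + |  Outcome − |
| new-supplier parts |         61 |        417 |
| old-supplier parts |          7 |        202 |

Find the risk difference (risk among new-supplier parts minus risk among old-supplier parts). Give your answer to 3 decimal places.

risk, new-supplier parts = 61/478 = 0.12762
risk, old-supplier parts = 7/209 = 0.03349
risk difference = 0.12762 − 0.03349 = 0.094

0.094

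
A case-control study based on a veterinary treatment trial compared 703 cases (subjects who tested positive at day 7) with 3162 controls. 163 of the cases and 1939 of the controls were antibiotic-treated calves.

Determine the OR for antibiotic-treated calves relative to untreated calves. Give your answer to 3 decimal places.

OR = (163 × 1223) / (1939 × 540) = 199349/1047060 ≈ 0.190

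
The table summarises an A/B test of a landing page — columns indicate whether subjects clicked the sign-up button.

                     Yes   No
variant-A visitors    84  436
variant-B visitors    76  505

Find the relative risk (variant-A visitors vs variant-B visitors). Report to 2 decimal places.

risk, variant-A visitors = 84/520 = 0.1615
risk, variant-B visitors = 76/581 = 0.1308
RR = 0.1615 / 0.1308 = 1.23

RR ≈ 1.23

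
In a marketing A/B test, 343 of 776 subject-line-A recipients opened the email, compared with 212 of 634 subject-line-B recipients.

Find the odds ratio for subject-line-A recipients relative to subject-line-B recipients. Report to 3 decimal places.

OR = (343 × 422) / (433 × 212) = 144746/91796 ≈ 1.577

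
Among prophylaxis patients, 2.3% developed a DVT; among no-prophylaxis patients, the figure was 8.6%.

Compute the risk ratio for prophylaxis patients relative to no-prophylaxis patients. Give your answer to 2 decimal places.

RR = 0.02300 / 0.08600 = 0.27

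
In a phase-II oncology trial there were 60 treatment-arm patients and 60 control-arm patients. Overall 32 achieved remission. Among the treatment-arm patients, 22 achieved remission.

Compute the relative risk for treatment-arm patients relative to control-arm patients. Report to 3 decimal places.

treatment-arm patients without the outcome: 60 − 22 = 38
control-arm patients with the outcome: 32 − 22 = 10
control-arm patients without the outcome: 60 − 10 = 50
risk, treatment-arm patients = 22/60 = 0.3667
risk, control-arm patients = 10/60 = 0.1667
RR = 0.3667 / 0.1667 = 2.200

2.200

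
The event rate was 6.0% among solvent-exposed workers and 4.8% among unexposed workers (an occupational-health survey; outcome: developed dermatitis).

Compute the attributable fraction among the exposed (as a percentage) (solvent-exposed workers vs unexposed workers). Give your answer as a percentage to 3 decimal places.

AR% = (0.06000 − 0.04800) / 0.06000 = 0.2000 → 20.000%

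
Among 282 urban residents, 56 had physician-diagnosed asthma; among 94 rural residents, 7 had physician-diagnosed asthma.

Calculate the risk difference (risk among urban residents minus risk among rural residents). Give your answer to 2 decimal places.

risk, urban residents = 56/282 = 0.1986
risk, rural residents = 7/94 = 0.0745
risk difference = 0.1986 − 0.0745 = 0.12

RD: 0.12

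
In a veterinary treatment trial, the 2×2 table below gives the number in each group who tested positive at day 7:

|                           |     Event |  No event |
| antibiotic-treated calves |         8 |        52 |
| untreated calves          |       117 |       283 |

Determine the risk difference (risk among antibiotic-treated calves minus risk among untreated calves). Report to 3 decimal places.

-0.159

risk, antibiotic-treated calves = 8/60 = 0.1333
risk, untreated calves = 117/400 = 0.2925
risk difference = 0.1333 − 0.2925 = -0.159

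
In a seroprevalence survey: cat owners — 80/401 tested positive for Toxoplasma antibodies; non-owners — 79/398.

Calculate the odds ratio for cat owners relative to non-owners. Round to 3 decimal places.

odds, cat owners = 80/321 = 0.2492
odds, non-owners = 79/319 = 0.2476
OR = 0.2492 / 0.2476 = 1.006

1.006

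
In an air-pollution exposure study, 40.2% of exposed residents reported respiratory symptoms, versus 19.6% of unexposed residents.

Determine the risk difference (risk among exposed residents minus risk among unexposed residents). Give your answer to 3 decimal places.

risk difference = 0.4020 − 0.1960 = 0.206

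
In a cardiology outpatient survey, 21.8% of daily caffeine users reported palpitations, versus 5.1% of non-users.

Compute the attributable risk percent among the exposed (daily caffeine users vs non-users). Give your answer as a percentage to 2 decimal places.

AR% = (0.2180 − 0.0510) / 0.2180 = 0.7661 → 76.61%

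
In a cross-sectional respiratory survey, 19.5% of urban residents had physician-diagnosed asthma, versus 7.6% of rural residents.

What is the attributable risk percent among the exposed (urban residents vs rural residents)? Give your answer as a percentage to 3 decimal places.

AR% = (0.1950 − 0.0760) / 0.1950 = 0.6103 → 61.026%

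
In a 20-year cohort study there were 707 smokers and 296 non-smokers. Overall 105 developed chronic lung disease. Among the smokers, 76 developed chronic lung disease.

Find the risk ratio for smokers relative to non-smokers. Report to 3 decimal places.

RR: 1.097

smokers without the outcome: 707 − 76 = 631
non-smokers with the outcome: 105 − 76 = 29
non-smokers without the outcome: 296 − 29 = 267
risk, smokers = 76/707 = 0.1075
risk, non-smokers = 29/296 = 0.0980
RR = 0.1075 / 0.0980 = 1.097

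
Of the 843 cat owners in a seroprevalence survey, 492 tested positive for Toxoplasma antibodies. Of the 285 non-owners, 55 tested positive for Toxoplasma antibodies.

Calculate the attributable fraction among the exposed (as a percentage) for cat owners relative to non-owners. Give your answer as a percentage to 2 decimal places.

AR% = 66.93%

risk, cat owners = 492/843 = 0.5836
risk, non-owners = 55/285 = 0.1930
AR% = (0.5836 − 0.1930) / 0.5836 = 0.6693 → 66.93%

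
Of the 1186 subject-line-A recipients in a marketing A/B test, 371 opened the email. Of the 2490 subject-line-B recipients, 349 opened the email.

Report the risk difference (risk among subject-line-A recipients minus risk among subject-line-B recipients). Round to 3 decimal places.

RD ≈ 0.173

risk, subject-line-A recipients = 371/1186 = 0.3128
risk, subject-line-B recipients = 349/2490 = 0.1402
risk difference = 0.3128 − 0.1402 = 0.173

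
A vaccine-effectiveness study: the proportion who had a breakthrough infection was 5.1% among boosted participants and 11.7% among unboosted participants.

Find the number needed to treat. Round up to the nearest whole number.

16

absolute risk difference = 0.066000
1 / 0.066000 = 15.152 → round up → 16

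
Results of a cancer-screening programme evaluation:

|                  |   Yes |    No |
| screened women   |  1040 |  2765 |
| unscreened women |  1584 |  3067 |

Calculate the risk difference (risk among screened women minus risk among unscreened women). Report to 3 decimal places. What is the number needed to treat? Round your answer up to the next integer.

RD = -0.067; NNT = 15

risk, screened women = 1040/3805 = 0.2733
risk, unscreened women = 1584/4651 = 0.3406
risk difference = 0.2733 − 0.3406 = -0.067
absolute risk difference = 0.067247
1 / 0.067247 = 14.871 → round up → 15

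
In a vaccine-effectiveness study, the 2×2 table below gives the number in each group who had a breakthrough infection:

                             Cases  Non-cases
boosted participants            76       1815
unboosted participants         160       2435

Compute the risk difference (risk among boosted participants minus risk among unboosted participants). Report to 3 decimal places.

risk, boosted participants = 76/1891 = 0.04019
risk, unboosted participants = 160/2595 = 0.06166
risk difference = 0.04019 − 0.06166 = -0.021

RD: -0.021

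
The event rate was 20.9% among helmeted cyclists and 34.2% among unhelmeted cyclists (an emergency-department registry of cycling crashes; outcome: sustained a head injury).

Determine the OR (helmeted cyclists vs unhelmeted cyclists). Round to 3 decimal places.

odds, helmeted cyclists = 0.2090/0.7910 = 0.2642
odds, unhelmeted cyclists = 0.3420/0.6580 = 0.5198
OR = 0.2642 / 0.5198 = 0.508

0.508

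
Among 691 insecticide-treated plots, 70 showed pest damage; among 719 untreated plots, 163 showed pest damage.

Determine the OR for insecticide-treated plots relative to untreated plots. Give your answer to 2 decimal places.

OR = (70 × 556) / (621 × 163) = 38920/101223 ≈ 0.38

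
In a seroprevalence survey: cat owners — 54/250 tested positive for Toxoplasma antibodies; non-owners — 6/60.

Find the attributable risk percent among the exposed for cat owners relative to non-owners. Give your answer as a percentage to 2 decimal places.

risk, cat owners = 54/250 = 0.2160
risk, non-owners = 6/60 = 0.1000
AR% = (0.2160 − 0.1000) / 0.2160 = 0.5370 → 53.70%

AR%: 53.70%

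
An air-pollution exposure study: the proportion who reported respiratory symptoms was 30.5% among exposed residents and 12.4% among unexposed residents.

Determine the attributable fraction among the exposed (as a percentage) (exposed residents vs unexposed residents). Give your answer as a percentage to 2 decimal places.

AR% = (0.3050 − 0.1240) / 0.3050 = 0.5934 → 59.34%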